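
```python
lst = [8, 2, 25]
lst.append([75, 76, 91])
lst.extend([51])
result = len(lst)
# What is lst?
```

After line 1: lst = [8, 2, 25]
After line 2 (append adds [75, 76, 91] as single element): lst = [8, 2, 25, [75, 76, 91]]
After line 3 (extend unpacks [51], adds 51): lst = [8, 2, 25, [75, 76, 91], 51]
After line 4: result = len(lst) = 5

[8, 2, 25, [75, 76, 91], 51]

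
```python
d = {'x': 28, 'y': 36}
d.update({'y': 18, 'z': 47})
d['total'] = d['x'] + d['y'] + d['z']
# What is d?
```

After line 1: d = {'x': 28, 'y': 36}
After line 2 (y overwritten, z added): d = {'x': 28, 'y': 18, 'z': 47}
After line 3 (total = 28 + 18 + 47 = 93): d = {'x': 28, 'y': 18, 'z': 47, 'total': 93}

{'x': 28, 'y': 18, 'z': 47, 'total': 93}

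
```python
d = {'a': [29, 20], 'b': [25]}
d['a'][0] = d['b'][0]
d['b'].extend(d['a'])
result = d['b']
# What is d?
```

After line 1: d = {'a': [29, 20], 'b': [25]}
After line 2 (a[0] = b[0] = 25): d = {'a': [25, 20], 'b': [25]}
After line 3 (b.extend(a) appends [25, 20]): d = {'a': [25, 20], 'b': [25, 25, 20]}
After line 4: result = d['b'] = [25, 25, 20]

{'a': [25, 20], 'b': [25, 25, 20]}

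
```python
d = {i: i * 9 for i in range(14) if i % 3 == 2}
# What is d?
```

{2: 18, 5: 45, 8: 72, 11: 99}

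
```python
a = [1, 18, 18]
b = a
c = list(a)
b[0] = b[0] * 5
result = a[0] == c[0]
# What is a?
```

After line 1: a = [1, 18, 18]
After line 2 (b = a, alias): a = [1, 18, 18], b = [1, 18, 18]
After line 3 (c = list(a) is a copy, new object): c = [1, 18, 18]
After line 4 (b[0] = 1 * 5 = 5; mutates shared a/b): a = b = [5, 18, 18], c = [1, 18, 18]
After line 5 (a[0] = 5, c[0] = 1; result = False)

[5, 18, 18]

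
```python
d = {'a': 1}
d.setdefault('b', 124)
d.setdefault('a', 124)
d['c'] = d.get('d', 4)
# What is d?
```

After line 1: d = {'a': 1}
After line 2 (setdefault adds 'b'=124): d = {'a': 1, 'b': 124}
After line 3 (setdefault 'a' no-op, already exists): d = {'a': 1, 'b': 124}
After line 4 (get('d', 4) returns default since 'd' not in d): d = {'a': 1, 'b': 124, 'c': 4}

{'a': 1, 'b': 124, 'c': 4}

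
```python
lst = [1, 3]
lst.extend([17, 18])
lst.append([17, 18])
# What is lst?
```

After line 1: lst = [1, 3]
After line 2 (extend unpacks [17, 18]): lst = [1, 3, 17, 18]
After line 3 (append adds [17, 18] as single element): lst = [1, 3, 17, 18, [17, 18]]

[1, 3, 17, 18, [17, 18]]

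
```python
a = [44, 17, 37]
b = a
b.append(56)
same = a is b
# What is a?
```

After line 1: a = [44, 17, 37]
After line 2 (b = a is an alias, same object): a = [44, 17, 37], b = [44, 17, 37]
After line 3 (b.append mutates the shared list): a = [44, 17, 37, 56], b = [44, 17, 37, 56]
After line 4 (same = a is b; same object -> True): same = True

[44, 17, 37, 56]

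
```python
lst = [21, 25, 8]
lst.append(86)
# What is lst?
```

[21, 25, 8, 86]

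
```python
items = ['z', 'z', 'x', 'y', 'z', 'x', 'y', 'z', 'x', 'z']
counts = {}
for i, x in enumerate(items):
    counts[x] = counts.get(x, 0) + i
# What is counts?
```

Initial: counts = {}, items = ['z', 'z', 'x', 'y', 'z', 'x', 'y', 'z', 'x', 'z']
i=0, x='z': counts = {'z': 0}
i=1, x='z': counts = {'z': 1}
i=2, x='x': counts = {'z': 1, 'x': 2}
i=3, x='y': counts = {'z': 1, 'x': 2, 'y': 3}
i=4, x='z': counts = {'z': 5, 'x': 2, 'y': 3}
i=5, x='x': counts = {'z': 5, 'x': 7, 'y': 3}
i=6, x='y': counts = {'z': 5, 'x': 7, 'y': 9}
i=7, x='z': counts = {'z': 12, 'x': 7, 'y': 9}
i=8, x='x': counts = {'z': 12, 'x': 15, 'y': 9}
i=9, x='z': counts = {'z': 21, 'x': 15, 'y': 9}

{'z': 21, 'x': 15, 'y': 9}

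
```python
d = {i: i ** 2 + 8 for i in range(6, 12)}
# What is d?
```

{6: 44, 7: 57, 8: 72, 9: 89, 10: 108, 11: 129}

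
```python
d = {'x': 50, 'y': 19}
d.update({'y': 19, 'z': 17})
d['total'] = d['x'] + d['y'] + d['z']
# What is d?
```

After line 1: d = {'x': 50, 'y': 19}
After line 2 (y overwritten, z added): d = {'x': 50, 'y': 19, 'z': 17}
After line 3 (total = 50 + 19 + 17 = 86): d = {'x': 50, 'y': 19, 'z': 17, 'total': 86}

{'x': 50, 'y': 19, 'z': 17, 'total': 86}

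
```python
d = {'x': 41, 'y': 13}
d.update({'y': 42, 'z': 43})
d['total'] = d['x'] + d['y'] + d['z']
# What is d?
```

After line 1: d = {'x': 41, 'y': 13}
After line 2 (y overwritten, z added): d = {'x': 41, 'y': 42, 'z': 43}
After line 3 (total = 41 + 42 + 43 = 126): d = {'x': 41, 'y': 42, 'z': 43, 'total': 126}

{'x': 41, 'y': 42, 'z': 43, 'total': 126}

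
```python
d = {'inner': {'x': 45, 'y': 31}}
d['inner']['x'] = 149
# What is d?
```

After line 1: d = {'inner': {'x': 45, 'y': 31}}
After line 2 (inner x overwritten): d = {'inner': {'x': 149, 'y': 31}}

{'inner': {'x': 149, 'y': 31}}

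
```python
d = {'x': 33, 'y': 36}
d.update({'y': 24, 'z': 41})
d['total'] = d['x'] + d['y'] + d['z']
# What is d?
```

After line 1: d = {'x': 33, 'y': 36}
After line 2 (y overwritten, z added): d = {'x': 33, 'y': 24, 'z': 41}
After line 3 (total = 33 + 24 + 41 = 98): d = {'x': 33, 'y': 24, 'z': 41, 'total': 98}

{'x': 33, 'y': 24, 'z': 41, 'total': 98}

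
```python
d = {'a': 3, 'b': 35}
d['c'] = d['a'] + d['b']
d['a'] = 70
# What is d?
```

After line 1: d = {'a': 3, 'b': 35}
After line 2 (d['c'] = 3 + 35): d = {'a': 3, 'b': 35, 'c': 38}
After line 3: d = {'a': 70, 'b': 35, 'c': 38}

{'a': 70, 'b': 35, 'c': 38}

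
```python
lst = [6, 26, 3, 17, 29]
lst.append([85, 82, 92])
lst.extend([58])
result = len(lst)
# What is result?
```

After line 1: lst = [6, 26, 3, 17, 29]
After line 2 (append adds [85, 82, 92] as single element): lst = [6, 26, 3, 17, 29, [85, 82, 92]]
After line 3 (extend unpacks [58], adds 58): lst = [6, 26, 3, 17, 29, [85, 82, 92], 58]
After line 4: result = len(lst) = 7

7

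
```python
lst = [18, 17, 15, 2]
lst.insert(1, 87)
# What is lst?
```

[18, 87, 17, 15, 2]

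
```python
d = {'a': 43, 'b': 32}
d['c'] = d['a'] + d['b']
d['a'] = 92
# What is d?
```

After line 1: d = {'a': 43, 'b': 32}
After line 2 (d['c'] = 43 + 32): d = {'a': 43, 'b': 32, 'c': 75}
After line 3: d = {'a': 92, 'b': 32, 'c': 75}

{'a': 92, 'b': 32, 'c': 75}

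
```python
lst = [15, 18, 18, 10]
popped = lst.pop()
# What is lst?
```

[15, 18, 18]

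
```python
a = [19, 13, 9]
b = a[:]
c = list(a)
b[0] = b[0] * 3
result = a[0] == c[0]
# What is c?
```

After line 1: a = [19, 13, 9]
After line 2 (b = a[:], copy): a = [19, 13, 9], b = [19, 13, 9]
After line 3 (c = list(a) is a copy, new object): c = [19, 13, 9]
After line 4 (b[0] = 19 * 3 = 57; only b mutates (copy)): a = [19, 13, 9], b = [57, 13, 9], c = [19, 13, 9]
After line 5 (a[0] = 19, c[0] = 19; result = True)

[19, 13, 9]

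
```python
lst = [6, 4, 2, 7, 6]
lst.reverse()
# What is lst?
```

[6, 7, 2, 4, 6]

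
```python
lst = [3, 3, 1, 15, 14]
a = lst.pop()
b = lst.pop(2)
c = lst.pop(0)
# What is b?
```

After line 1: lst = [3, 3, 1, 15, 14]
After line 2 (pop() -> a = 14): lst = [3, 3, 1, 15]
After line 3 (pop(2) -> b = 1): lst = [3, 3, 15]
After line 4 (pop(0) -> c = 3): lst = [3, 15]

1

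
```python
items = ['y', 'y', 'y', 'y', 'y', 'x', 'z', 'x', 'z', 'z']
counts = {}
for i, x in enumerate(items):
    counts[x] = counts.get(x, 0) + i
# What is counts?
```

Initial: counts = {}, items = ['y', 'y', 'y', 'y', 'y', 'x', 'z', 'x', 'z', 'z']
i=0, x='y': counts = {'y': 0}
i=1, x='y': counts = {'y': 1}
i=2, x='y': counts = {'y': 3}
i=3, x='y': counts = {'y': 6}
i=4, x='y': counts = {'y': 10}
i=5, x='x': counts = {'y': 10, 'x': 5}
i=6, x='z': counts = {'y': 10, 'x': 5, 'z': 6}
i=7, x='x': counts = {'y': 10, 'x': 12, 'z': 6}
i=8, x='z': counts = {'y': 10, 'x': 12, 'z': 14}
i=9, x='z': counts = {'y': 10, 'x': 12, 'z': 23}

{'y': 10, 'x': 12, 'z': 23}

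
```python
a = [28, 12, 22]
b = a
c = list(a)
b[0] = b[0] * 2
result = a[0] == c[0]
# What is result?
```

After line 1: a = [28, 12, 22]
After line 2 (b = a, alias): a = [28, 12, 22], b = [28, 12, 22]
After line 3 (c = list(a) is a copy, new object): c = [28, 12, 22]
After line 4 (b[0] = 28 * 2 = 56; mutates shared a/b): a = b = [56, 12, 22], c = [28, 12, 22]
After line 5 (a[0] = 56, c[0] = 28; result = False)

False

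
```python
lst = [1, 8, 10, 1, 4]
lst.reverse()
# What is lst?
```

[4, 1, 10, 8, 1]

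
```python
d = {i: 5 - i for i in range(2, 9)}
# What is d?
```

{2: 3, 3: 2, 4: 1, 5: 0, 6: -1, 7: -2, 8: -3}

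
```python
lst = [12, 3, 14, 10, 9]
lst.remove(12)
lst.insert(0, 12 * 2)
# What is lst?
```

After line 1: lst = [12, 3, 14, 10, 9]
After line 2 (remove first 12): lst = [3, 14, 10, 9]
After line 3 (insert 24 at index 0): lst = [24, 3, 14, 10, 9]

[24, 3, 14, 10, 9]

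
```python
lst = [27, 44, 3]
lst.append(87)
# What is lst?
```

[27, 44, 3, 87]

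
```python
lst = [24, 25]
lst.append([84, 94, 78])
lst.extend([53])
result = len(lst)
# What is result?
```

After line 1: lst = [24, 25]
After line 2 (append adds [84, 94, 78] as single element): lst = [24, 25, [84, 94, 78]]
After line 3 (extend unpacks [53], adds 53): lst = [24, 25, [84, 94, 78], 53]
After line 4: result = len(lst) = 4

4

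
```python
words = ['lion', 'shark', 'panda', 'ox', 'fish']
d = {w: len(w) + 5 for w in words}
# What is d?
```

{'lion': 9, 'shark': 10, 'panda': 10, 'ox': 7, 'fish': 9}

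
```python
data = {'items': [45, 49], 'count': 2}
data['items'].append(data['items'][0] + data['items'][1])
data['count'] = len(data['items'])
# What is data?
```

After line 1: data = {'items': [45, 49], 'count': 2}
After line 2 (append 45 + 49 = 94): data = {'items': [45, 49, 94], 'count': 2}
After line 3 (count = len(items) = 3): data = {'items': [45, 49, 94], 'count': 3}

{'items': [45, 49, 94], 'count': 3}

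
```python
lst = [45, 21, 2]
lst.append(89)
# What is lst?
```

[45, 21, 2, 89]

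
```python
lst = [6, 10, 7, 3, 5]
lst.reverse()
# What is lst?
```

[5, 3, 7, 10, 6]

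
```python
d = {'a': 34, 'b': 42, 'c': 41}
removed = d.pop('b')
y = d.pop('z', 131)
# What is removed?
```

After line 1: d = {'a': 34, 'b': 42, 'c': 41}
After line 2 (pop 'b' returns 42): d = {'a': 34, 'c': 41}, removed = 42
After line 3 (pop 'z' missing, returns default 131): d = {'a': 34, 'c': 41}, y = 131

42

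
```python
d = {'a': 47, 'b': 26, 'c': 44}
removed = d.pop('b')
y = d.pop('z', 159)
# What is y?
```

After line 1: d = {'a': 47, 'b': 26, 'c': 44}
After line 2 (pop 'b' returns 26): d = {'a': 47, 'c': 44}, removed = 26
After line 3 (pop 'z' missing, returns default 159): d = {'a': 47, 'c': 44}, y = 159

159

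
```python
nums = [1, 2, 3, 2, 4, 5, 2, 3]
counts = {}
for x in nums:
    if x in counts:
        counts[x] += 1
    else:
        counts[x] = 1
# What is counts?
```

Initial: counts = {}, nums = [1, 2, 3, 2, 4, 5, 2, 3]
See 1: counts = {1: 1}
See 2: counts = {1: 1, 2: 1}
See 3: counts = {1: 1, 2: 1, 3: 1}
See 2: counts = {1: 1, 2: 2, 3: 1}
See 4: counts = {1: 1, 2: 2, 3: 1, 4: 1}
See 5: counts = {1: 1, 2: 2, 3: 1, 4: 1, 5: 1}
See 2: counts = {1: 1, 2: 3, 3: 1, 4: 1, 5: 1}
See 3: counts = {1: 1, 2: 3, 3: 2, 4: 1, 5: 1}

{1: 1, 2: 3, 3: 2, 4: 1, 5: 1}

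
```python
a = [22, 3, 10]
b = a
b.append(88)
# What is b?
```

After line 1: a = [22, 3, 10]
After line 2 (b = a is an alias, same object): a = [22, 3, 10], b = [22, 3, 10]
After line 3 (b.append mutates the shared list): a = [22, 3, 10, 88], b = [22, 3, 10, 88]

[22, 3, 10, 88]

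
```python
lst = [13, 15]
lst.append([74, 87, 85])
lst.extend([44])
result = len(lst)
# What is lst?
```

After line 1: lst = [13, 15]
After line 2 (append adds [74, 87, 85] as single element): lst = [13, 15, [74, 87, 85]]
After line 3 (extend unpacks [44], adds 44): lst = [13, 15, [74, 87, 85], 44]
After line 4: result = len(lst) = 4

[13, 15, [74, 87, 85], 44]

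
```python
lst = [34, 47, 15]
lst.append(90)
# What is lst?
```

[34, 47, 15, 90]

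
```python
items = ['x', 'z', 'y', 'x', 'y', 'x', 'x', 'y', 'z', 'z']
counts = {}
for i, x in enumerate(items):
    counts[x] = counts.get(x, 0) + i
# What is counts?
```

Initial: counts = {}, items = ['x', 'z', 'y', 'x', 'y', 'x', 'x', 'y', 'z', 'z']
i=0, x='x': counts = {'x': 0}
i=1, x='z': counts = {'x': 0, 'z': 1}
i=2, x='y': counts = {'x': 0, 'z': 1, 'y': 2}
i=3, x='x': counts = {'x': 3, 'z': 1, 'y': 2}
i=4, x='y': counts = {'x': 3, 'z': 1, 'y': 6}
i=5, x='x': counts = {'x': 8, 'z': 1, 'y': 6}
i=6, x='x': counts = {'x': 14, 'z': 1, 'y': 6}
i=7, x='y': counts = {'x': 14, 'z': 1, 'y': 13}
i=8, x='z': counts = {'x': 14, 'z': 9, 'y': 13}
i=9, x='z': counts = {'x': 14, 'z': 18, 'y': 13}

{'x': 14, 'z': 18, 'y': 13}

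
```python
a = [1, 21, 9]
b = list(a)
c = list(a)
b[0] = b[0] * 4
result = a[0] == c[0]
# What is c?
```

After line 1: a = [1, 21, 9]
After line 2 (b = list(a), copy): a = [1, 21, 9], b = [1, 21, 9]
After line 3 (c = list(a) is a copy, new object): c = [1, 21, 9]
After line 4 (b[0] = 1 * 4 = 4; only b mutates (copy)): a = [1, 21, 9], b = [4, 21, 9], c = [1, 21, 9]
After line 5 (a[0] = 1, c[0] = 1; result = True)

[1, 21, 9]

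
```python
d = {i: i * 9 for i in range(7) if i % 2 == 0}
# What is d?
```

{0: 0, 2: 18, 4: 36, 6: 54}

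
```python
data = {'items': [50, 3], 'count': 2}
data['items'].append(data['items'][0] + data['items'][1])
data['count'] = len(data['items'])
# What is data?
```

After line 1: data = {'items': [50, 3], 'count': 2}
After line 2 (append 50 + 3 = 53): data = {'items': [50, 3, 53], 'count': 2}
After line 3 (count = len(items) = 3): data = {'items': [50, 3, 53], 'count': 3}

{'items': [50, 3, 53], 'count': 3}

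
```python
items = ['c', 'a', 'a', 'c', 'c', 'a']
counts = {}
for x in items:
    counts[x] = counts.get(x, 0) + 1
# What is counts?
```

Initial: counts = {}, items = ['c', 'a', 'a', 'c', 'c', 'a']
See 'c': counts = {'c': 1}
See 'a': counts = {'c': 1, 'a': 1}
See 'a': counts = {'c': 1, 'a': 2}
See 'c': counts = {'c': 2, 'a': 2}
See 'c': counts = {'c': 3, 'a': 2}
See 'a': counts = {'c': 3, 'a': 3}

{'c': 3, 'a': 3}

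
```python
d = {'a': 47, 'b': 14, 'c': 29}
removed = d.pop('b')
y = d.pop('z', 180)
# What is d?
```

After line 1: d = {'a': 47, 'b': 14, 'c': 29}
After line 2 (pop 'b' returns 14): d = {'a': 47, 'c': 29}, removed = 14
After line 3 (pop 'z' missing, returns default 180): d = {'a': 47, 'c': 29}, y = 180

{'a': 47, 'c': 29}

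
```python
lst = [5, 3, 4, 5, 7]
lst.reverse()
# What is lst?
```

[7, 5, 4, 3, 5]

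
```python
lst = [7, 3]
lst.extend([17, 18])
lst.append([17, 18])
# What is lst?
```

After line 1: lst = [7, 3]
After line 2 (extend unpacks [17, 18]): lst = [7, 3, 17, 18]
After line 3 (append adds [17, 18] as single element): lst = [7, 3, 17, 18, [17, 18]]

[7, 3, 17, 18, [17, 18]]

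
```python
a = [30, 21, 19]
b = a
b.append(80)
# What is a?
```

After line 1: a = [30, 21, 19]
After line 2 (b = a is an alias, same object): a = [30, 21, 19], b = [30, 21, 19]
After line 3 (b.append mutates the shared list): a = [30, 21, 19, 80], b = [30, 21, 19, 80]

[30, 21, 19, 80]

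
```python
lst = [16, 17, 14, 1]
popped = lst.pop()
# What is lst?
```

[16, 17, 14]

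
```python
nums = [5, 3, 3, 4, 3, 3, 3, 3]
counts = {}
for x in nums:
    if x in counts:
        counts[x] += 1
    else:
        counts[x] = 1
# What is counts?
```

Initial: counts = {}, nums = [5, 3, 3, 4, 3, 3, 3, 3]
See 5: counts = {5: 1}
See 3: counts = {5: 1, 3: 1}
See 3: counts = {5: 1, 3: 2}
See 4: counts = {5: 1, 3: 2, 4: 1}
See 3: counts = {5: 1, 3: 3, 4: 1}
See 3: counts = {5: 1, 3: 4, 4: 1}
See 3: counts = {5: 1, 3: 5, 4: 1}
See 3: counts = {5: 1, 3: 6, 4: 1}

{5: 1, 3: 6, 4: 1}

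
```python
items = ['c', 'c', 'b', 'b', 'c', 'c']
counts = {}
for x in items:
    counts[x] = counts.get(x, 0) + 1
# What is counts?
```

Initial: counts = {}, items = ['c', 'c', 'b', 'b', 'c', 'c']
See 'c': counts = {'c': 1}
See 'c': counts = {'c': 2}
See 'b': counts = {'c': 2, 'b': 1}
See 'b': counts = {'c': 2, 'b': 2}
See 'c': counts = {'c': 3, 'b': 2}
See 'c': counts = {'c': 4, 'b': 2}

{'c': 4, 'b': 2}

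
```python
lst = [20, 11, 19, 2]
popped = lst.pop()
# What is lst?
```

[20, 11, 19]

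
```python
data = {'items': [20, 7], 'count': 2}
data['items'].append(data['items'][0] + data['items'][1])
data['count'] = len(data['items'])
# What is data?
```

After line 1: data = {'items': [20, 7], 'count': 2}
After line 2 (append 20 + 7 = 27): data = {'items': [20, 7, 27], 'count': 2}
After line 3 (count = len(items) = 3): data = {'items': [20, 7, 27], 'count': 3}

{'items': [20, 7, 27], 'count': 3}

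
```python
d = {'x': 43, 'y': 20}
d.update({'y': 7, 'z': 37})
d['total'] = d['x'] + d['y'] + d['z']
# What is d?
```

After line 1: d = {'x': 43, 'y': 20}
After line 2 (y overwritten, z added): d = {'x': 43, 'y': 7, 'z': 37}
After line 3 (total = 43 + 7 + 37 = 87): d = {'x': 43, 'y': 7, 'z': 37, 'total': 87}

{'x': 43, 'y': 7, 'z': 37, 'total': 87}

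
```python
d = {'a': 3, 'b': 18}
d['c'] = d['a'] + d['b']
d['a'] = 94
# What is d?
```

After line 1: d = {'a': 3, 'b': 18}
After line 2 (d['c'] = 3 + 18): d = {'a': 3, 'b': 18, 'c': 21}
After line 3: d = {'a': 94, 'b': 18, 'c': 21}

{'a': 94, 'b': 18, 'c': 21}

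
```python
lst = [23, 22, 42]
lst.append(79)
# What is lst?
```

[23, 22, 42, 79]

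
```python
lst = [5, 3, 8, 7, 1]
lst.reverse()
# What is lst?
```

[1, 7, 8, 3, 5]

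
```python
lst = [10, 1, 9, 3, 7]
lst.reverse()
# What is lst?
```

[7, 3, 9, 1, 10]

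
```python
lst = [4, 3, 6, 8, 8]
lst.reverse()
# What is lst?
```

[8, 8, 6, 3, 4]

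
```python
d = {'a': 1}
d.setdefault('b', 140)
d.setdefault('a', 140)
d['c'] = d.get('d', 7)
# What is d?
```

After line 1: d = {'a': 1}
After line 2 (setdefault adds 'b'=140): d = {'a': 1, 'b': 140}
After line 3 (setdefault 'a' no-op, already exists): d = {'a': 1, 'b': 140}
After line 4 (get('d', 7) returns default since 'd' not in d): d = {'a': 1, 'b': 140, 'c': 7}

{'a': 1, 'b': 140, 'c': 7}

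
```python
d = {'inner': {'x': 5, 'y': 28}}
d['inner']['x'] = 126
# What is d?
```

After line 1: d = {'inner': {'x': 5, 'y': 28}}
After line 2 (inner x overwritten): d = {'inner': {'x': 126, 'y': 28}}

{'inner': {'x': 126, 'y': 28}}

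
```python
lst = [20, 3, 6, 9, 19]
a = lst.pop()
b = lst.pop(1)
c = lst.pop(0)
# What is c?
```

After line 1: lst = [20, 3, 6, 9, 19]
After line 2 (pop() -> a = 19): lst = [20, 3, 6, 9]
After line 3 (pop(1) -> b = 3): lst = [20, 6, 9]
After line 4 (pop(0) -> c = 20): lst = [6, 9]

20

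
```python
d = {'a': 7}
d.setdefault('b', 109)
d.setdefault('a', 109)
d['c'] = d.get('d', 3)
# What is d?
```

After line 1: d = {'a': 7}
After line 2 (setdefault adds 'b'=109): d = {'a': 7, 'b': 109}
After line 3 (setdefault 'a' no-op, already exists): d = {'a': 7, 'b': 109}
After line 4 (get('d', 3) returns default since 'd' not in d): d = {'a': 7, 'b': 109, 'c': 3}

{'a': 7, 'b': 109, 'c': 3}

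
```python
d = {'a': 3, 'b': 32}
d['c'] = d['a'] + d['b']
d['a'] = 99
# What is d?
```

After line 1: d = {'a': 3, 'b': 32}
After line 2 (d['c'] = 3 + 32): d = {'a': 3, 'b': 32, 'c': 35}
After line 3: d = {'a': 99, 'b': 32, 'c': 35}

{'a': 99, 'b': 32, 'c': 35}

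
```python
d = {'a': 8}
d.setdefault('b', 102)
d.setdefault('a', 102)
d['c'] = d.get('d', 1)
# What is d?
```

After line 1: d = {'a': 8}
After line 2 (setdefault adds 'b'=102): d = {'a': 8, 'b': 102}
After line 3 (setdefault 'a' no-op, already exists): d = {'a': 8, 'b': 102}
After line 4 (get('d', 1) returns default since 'd' not in d): d = {'a': 8, 'b': 102, 'c': 1}

{'a': 8, 'b': 102, 'c': 1}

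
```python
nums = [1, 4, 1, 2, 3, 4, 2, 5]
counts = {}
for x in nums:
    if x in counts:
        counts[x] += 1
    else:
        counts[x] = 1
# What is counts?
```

Initial: counts = {}, nums = [1, 4, 1, 2, 3, 4, 2, 5]
See 1: counts = {1: 1}
See 4: counts = {1: 1, 4: 1}
See 1: counts = {1: 2, 4: 1}
See 2: counts = {1: 2, 4: 1, 2: 1}
See 3: counts = {1: 2, 4: 1, 2: 1, 3: 1}
See 4: counts = {1: 2, 4: 2, 2: 1, 3: 1}
See 2: counts = {1: 2, 4: 2, 2: 2, 3: 1}
See 5: counts = {1: 2, 4: 2, 2: 2, 3: 1, 5: 1}

{1: 2, 4: 2, 2: 2, 3: 1, 5: 1}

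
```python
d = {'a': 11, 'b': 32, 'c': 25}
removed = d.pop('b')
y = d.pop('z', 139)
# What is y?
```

After line 1: d = {'a': 11, 'b': 32, 'c': 25}
After line 2 (pop 'b' returns 32): d = {'a': 11, 'c': 25}, removed = 32
After line 3 (pop 'z' missing, returns default 139): d = {'a': 11, 'c': 25}, y = 139

139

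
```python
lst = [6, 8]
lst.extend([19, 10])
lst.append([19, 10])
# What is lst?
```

After line 1: lst = [6, 8]
After line 2 (extend unpacks [19, 10]): lst = [6, 8, 19, 10]
After line 3 (append adds [19, 10] as single element): lst = [6, 8, 19, 10, [19, 10]]

[6, 8, 19, 10, [19, 10]]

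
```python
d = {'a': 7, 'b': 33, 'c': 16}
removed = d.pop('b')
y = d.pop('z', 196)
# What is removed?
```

After line 1: d = {'a': 7, 'b': 33, 'c': 16}
After line 2 (pop 'b' returns 33): d = {'a': 7, 'c': 16}, removed = 33
After line 3 (pop 'z' missing, returns default 196): d = {'a': 7, 'c': 16}, y = 196

33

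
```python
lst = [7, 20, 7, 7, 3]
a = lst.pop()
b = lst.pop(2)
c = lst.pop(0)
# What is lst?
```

After line 1: lst = [7, 20, 7, 7, 3]
After line 2 (pop() -> a = 3): lst = [7, 20, 7, 7]
After line 3 (pop(2) -> b = 7): lst = [7, 20, 7]
After line 4 (pop(0) -> c = 7): lst = [20, 7]

[20, 7]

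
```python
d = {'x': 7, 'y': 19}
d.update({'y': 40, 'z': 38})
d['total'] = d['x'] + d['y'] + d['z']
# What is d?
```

After line 1: d = {'x': 7, 'y': 19}
After line 2 (y overwritten, z added): d = {'x': 7, 'y': 40, 'z': 38}
After line 3 (total = 7 + 40 + 38 = 85): d = {'x': 7, 'y': 40, 'z': 38, 'total': 85}

{'x': 7, 'y': 40, 'z': 38, 'total': 85}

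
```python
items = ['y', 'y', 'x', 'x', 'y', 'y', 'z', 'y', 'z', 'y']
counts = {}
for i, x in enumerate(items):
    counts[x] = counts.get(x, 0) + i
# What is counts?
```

Initial: counts = {}, items = ['y', 'y', 'x', 'x', 'y', 'y', 'z', 'y', 'z', 'y']
i=0, x='y': counts = {'y': 0}
i=1, x='y': counts = {'y': 1}
i=2, x='x': counts = {'y': 1, 'x': 2}
i=3, x='x': counts = {'y': 1, 'x': 5}
i=4, x='y': counts = {'y': 5, 'x': 5}
i=5, x='y': counts = {'y': 10, 'x': 5}
i=6, x='z': counts = {'y': 10, 'x': 5, 'z': 6}
i=7, x='y': counts = {'y': 17, 'x': 5, 'z': 6}
i=8, x='z': counts = {'y': 17, 'x': 5, 'z': 14}
i=9, x='y': counts = {'y': 26, 'x': 5, 'z': 14}

{'y': 26, 'x': 5, 'z': 14}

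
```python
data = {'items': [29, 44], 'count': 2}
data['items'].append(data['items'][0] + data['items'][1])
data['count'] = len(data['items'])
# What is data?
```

After line 1: data = {'items': [29, 44], 'count': 2}
After line 2 (append 29 + 44 = 73): data = {'items': [29, 44, 73], 'count': 2}
After line 3 (count = len(items) = 3): data = {'items': [29, 44, 73], 'count': 3}

{'items': [29, 44, 73], 'count': 3}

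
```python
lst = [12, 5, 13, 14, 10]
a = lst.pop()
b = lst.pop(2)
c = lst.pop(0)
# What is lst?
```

After line 1: lst = [12, 5, 13, 14, 10]
After line 2 (pop() -> a = 10): lst = [12, 5, 13, 14]
After line 3 (pop(2) -> b = 13): lst = [12, 5, 14]
After line 4 (pop(0) -> c = 12): lst = [5, 14]

[5, 14]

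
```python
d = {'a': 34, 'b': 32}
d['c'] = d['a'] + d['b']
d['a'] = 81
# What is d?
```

After line 1: d = {'a': 34, 'b': 32}
After line 2 (d['c'] = 34 + 32): d = {'a': 34, 'b': 32, 'c': 66}
After line 3: d = {'a': 81, 'b': 32, 'c': 66}

{'a': 81, 'b': 32, 'c': 66}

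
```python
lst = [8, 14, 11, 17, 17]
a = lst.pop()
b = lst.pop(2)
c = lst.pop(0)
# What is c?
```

After line 1: lst = [8, 14, 11, 17, 17]
After line 2 (pop() -> a = 17): lst = [8, 14, 11, 17]
After line 3 (pop(2) -> b = 11): lst = [8, 14, 17]
After line 4 (pop(0) -> c = 8): lst = [14, 17]

8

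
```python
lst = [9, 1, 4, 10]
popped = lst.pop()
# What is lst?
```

[9, 1, 4]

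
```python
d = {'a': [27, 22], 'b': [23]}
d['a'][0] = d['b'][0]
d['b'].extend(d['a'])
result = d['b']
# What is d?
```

After line 1: d = {'a': [27, 22], 'b': [23]}
After line 2 (a[0] = b[0] = 23): d = {'a': [23, 22], 'b': [23]}
After line 3 (b.extend(a) appends [23, 22]): d = {'a': [23, 22], 'b': [23, 23, 22]}
After line 4: result = d['b'] = [23, 23, 22]

{'a': [23, 22], 'b': [23, 23, 22]}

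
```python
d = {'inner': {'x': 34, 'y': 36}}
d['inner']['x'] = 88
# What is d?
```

After line 1: d = {'inner': {'x': 34, 'y': 36}}
After line 2 (inner x overwritten): d = {'inner': {'x': 88, 'y': 36}}

{'inner': {'x': 88, 'y': 36}}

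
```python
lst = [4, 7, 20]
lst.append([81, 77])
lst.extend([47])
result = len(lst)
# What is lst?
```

After line 1: lst = [4, 7, 20]
After line 2 (append adds [81, 77] as single element): lst = [4, 7, 20, [81, 77]]
After line 3 (extend unpacks [47], adds 47): lst = [4, 7, 20, [81, 77], 47]
After line 4: result = len(lst) = 5

[4, 7, 20, [81, 77], 47]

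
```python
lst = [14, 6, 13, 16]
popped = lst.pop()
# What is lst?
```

[14, 6, 13]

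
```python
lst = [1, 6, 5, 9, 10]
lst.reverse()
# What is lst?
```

[10, 9, 5, 6, 1]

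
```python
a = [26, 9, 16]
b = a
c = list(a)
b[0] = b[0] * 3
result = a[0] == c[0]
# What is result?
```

After line 1: a = [26, 9, 16]
After line 2 (b = a, alias): a = [26, 9, 16], b = [26, 9, 16]
After line 3 (c = list(a) is a copy, new object): c = [26, 9, 16]
After line 4 (b[0] = 26 * 3 = 78; mutates shared a/b): a = b = [78, 9, 16], c = [26, 9, 16]
After line 5 (a[0] = 78, c[0] = 26; result = False)

False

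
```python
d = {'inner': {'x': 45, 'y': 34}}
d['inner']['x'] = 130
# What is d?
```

After line 1: d = {'inner': {'x': 45, 'y': 34}}
After line 2 (inner x overwritten): d = {'inner': {'x': 130, 'y': 34}}

{'inner': {'x': 130, 'y': 34}}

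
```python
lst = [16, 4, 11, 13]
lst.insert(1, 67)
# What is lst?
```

[16, 67, 4, 11, 13]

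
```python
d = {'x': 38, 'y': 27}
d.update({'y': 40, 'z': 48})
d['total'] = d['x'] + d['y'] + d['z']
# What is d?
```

After line 1: d = {'x': 38, 'y': 27}
After line 2 (y overwritten, z added): d = {'x': 38, 'y': 40, 'z': 48}
After line 3 (total = 38 + 40 + 48 = 126): d = {'x': 38, 'y': 40, 'z': 48, 'total': 126}

{'x': 38, 'y': 40, 'z': 48, 'total': 126}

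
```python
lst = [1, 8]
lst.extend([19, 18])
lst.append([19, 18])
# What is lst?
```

After line 1: lst = [1, 8]
After line 2 (extend unpacks [19, 18]): lst = [1, 8, 19, 18]
After line 3 (append adds [19, 18] as single element): lst = [1, 8, 19, 18, [19, 18]]

[1, 8, 19, 18, [19, 18]]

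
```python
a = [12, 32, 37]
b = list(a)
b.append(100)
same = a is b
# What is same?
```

After line 1: a = [12, 32, 37]
After line 2 (b = list(a) is a shallow copy, new object): a = [12, 32, 37], b = [12, 32, 37]
After line 3 (append only mutates b): a = [12, 32, 37], b = [12, 32, 37, 100]
After line 4 (same = a is b; different objects -> False): same = False

False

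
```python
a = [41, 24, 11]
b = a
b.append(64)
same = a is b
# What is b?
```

After line 1: a = [41, 24, 11]
After line 2 (b = a is an alias, same object): a = [41, 24, 11], b = [41, 24, 11]
After line 3 (b.append mutates the shared list): a = [41, 24, 11, 64], b = [41, 24, 11, 64]
After line 4 (same = a is b; same object -> True): same = True

[41, 24, 11, 64]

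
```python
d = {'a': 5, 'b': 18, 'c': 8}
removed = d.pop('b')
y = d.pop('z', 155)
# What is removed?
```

After line 1: d = {'a': 5, 'b': 18, 'c': 8}
After line 2 (pop 'b' returns 18): d = {'a': 5, 'c': 8}, removed = 18
After line 3 (pop 'z' missing, returns default 155): d = {'a': 5, 'c': 8}, y = 155

18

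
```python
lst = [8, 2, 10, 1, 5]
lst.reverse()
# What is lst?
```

[5, 1, 10, 2, 8]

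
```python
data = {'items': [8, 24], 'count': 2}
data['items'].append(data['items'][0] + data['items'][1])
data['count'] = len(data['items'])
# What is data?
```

After line 1: data = {'items': [8, 24], 'count': 2}
After line 2 (append 8 + 24 = 32): data = {'items': [8, 24, 32], 'count': 2}
After line 3 (count = len(items) = 3): data = {'items': [8, 24, 32], 'count': 3}

{'items': [8, 24, 32], 'count': 3}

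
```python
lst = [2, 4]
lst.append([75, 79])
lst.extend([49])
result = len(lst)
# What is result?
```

After line 1: lst = [2, 4]
After line 2 (append adds [75, 79] as single element): lst = [2, 4, [75, 79]]
After line 3 (extend unpacks [49], adds 49): lst = [2, 4, [75, 79], 49]
After line 4: result = len(lst) = 4

4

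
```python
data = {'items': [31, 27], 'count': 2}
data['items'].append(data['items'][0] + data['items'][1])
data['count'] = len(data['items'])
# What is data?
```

After line 1: data = {'items': [31, 27], 'count': 2}
After line 2 (append 31 + 27 = 58): data = {'items': [31, 27, 58], 'count': 2}
After line 3 (count = len(items) = 3): data = {'items': [31, 27, 58], 'count': 3}

{'items': [31, 27, 58], 'count': 3}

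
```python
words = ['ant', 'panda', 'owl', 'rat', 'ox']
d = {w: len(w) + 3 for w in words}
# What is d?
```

{'ant': 6, 'panda': 8, 'owl': 6, 'rat': 6, 'ox': 5}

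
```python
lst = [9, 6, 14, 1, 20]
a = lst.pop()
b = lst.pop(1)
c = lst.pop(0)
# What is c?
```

After line 1: lst = [9, 6, 14, 1, 20]
After line 2 (pop() -> a = 20): lst = [9, 6, 14, 1]
After line 3 (pop(1) -> b = 6): lst = [9, 14, 1]
After line 4 (pop(0) -> c = 9): lst = [14, 1]

9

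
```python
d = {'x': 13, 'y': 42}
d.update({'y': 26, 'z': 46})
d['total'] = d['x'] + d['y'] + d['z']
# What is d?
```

After line 1: d = {'x': 13, 'y': 42}
After line 2 (y overwritten, z added): d = {'x': 13, 'y': 26, 'z': 46}
After line 3 (total = 13 + 26 + 46 = 85): d = {'x': 13, 'y': 26, 'z': 46, 'total': 85}

{'x': 13, 'y': 26, 'z': 46, 'total': 85}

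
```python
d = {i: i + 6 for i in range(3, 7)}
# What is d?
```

{3: 9, 4: 10, 5: 11, 6: 12}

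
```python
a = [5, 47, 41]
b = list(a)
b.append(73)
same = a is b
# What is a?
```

After line 1: a = [5, 47, 41]
After line 2 (b = list(a) is a shallow copy, new object): a = [5, 47, 41], b = [5, 47, 41]
After line 3 (append only mutates b): a = [5, 47, 41], b = [5, 47, 41, 73]
After line 4 (same = a is b; different objects -> False): same = False

[5, 47, 41]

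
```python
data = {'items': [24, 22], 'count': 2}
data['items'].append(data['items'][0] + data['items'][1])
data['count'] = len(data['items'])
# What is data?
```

After line 1: data = {'items': [24, 22], 'count': 2}
After line 2 (append 24 + 22 = 46): data = {'items': [24, 22, 46], 'count': 2}
After line 3 (count = len(items) = 3): data = {'items': [24, 22, 46], 'count': 3}

{'items': [24, 22, 46], 'count': 3}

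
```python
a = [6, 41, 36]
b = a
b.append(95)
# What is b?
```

After line 1: a = [6, 41, 36]
After line 2 (b = a is an alias, same object): a = [6, 41, 36], b = [6, 41, 36]
After line 3 (b.append mutates the shared list): a = [6, 41, 36, 95], b = [6, 41, 36, 95]

[6, 41, 36, 95]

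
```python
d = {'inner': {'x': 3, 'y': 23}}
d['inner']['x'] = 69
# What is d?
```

After line 1: d = {'inner': {'x': 3, 'y': 23}}
After line 2 (inner x overwritten): d = {'inner': {'x': 69, 'y': 23}}

{'inner': {'x': 69, 'y': 23}}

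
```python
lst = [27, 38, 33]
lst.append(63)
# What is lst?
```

[27, 38, 33, 63]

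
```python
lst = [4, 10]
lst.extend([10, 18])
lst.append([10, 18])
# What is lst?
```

After line 1: lst = [4, 10]
After line 2 (extend unpacks [10, 18]): lst = [4, 10, 10, 18]
After line 3 (append adds [10, 18] as single element): lst = [4, 10, 10, 18, [10, 18]]

[4, 10, 10, 18, [10, 18]]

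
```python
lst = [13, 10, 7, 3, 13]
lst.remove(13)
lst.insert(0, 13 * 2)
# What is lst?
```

After line 1: lst = [13, 10, 7, 3, 13]
After line 2 (remove first 13): lst = [10, 7, 3, 13]
After line 3 (insert 26 at index 0): lst = [26, 10, 7, 3, 13]

[26, 10, 7, 3, 13]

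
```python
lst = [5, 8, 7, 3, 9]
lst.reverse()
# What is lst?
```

[9, 3, 7, 8, 5]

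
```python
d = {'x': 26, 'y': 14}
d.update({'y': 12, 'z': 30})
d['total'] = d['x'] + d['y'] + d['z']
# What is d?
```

After line 1: d = {'x': 26, 'y': 14}
After line 2 (y overwritten, z added): d = {'x': 26, 'y': 12, 'z': 30}
After line 3 (total = 26 + 12 + 30 = 68): d = {'x': 26, 'y': 12, 'z': 30, 'total': 68}

{'x': 26, 'y': 12, 'z': 30, 'total': 68}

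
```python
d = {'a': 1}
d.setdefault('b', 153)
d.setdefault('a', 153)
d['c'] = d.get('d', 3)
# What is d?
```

After line 1: d = {'a': 1}
After line 2 (setdefault adds 'b'=153): d = {'a': 1, 'b': 153}
After line 3 (setdefault 'a' no-op, already exists): d = {'a': 1, 'b': 153}
After line 4 (get('d', 3) returns default since 'd' not in d): d = {'a': 1, 'b': 153, 'c': 3}

{'a': 1, 'b': 153, 'c': 3}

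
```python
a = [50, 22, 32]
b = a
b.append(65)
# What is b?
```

After line 1: a = [50, 22, 32]
After line 2 (b = a is an alias, same object): a = [50, 22, 32], b = [50, 22, 32]
After line 3 (b.append mutates the shared list): a = [50, 22, 32, 65], b = [50, 22, 32, 65]

[50, 22, 32, 65]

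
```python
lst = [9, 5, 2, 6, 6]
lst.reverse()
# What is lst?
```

[6, 6, 2, 5, 9]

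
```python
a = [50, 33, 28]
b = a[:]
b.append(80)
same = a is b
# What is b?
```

After line 1: a = [50, 33, 28]
After line 2 (b = a[:] is a shallow copy, new object): a = [50, 33, 28], b = [50, 33, 28]
After line 3 (append only mutates b): a = [50, 33, 28], b = [50, 33, 28, 80]
After line 4 (same = a is b; different objects -> False): same = False

[50, 33, 28, 80]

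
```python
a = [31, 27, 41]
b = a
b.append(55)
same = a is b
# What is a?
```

After line 1: a = [31, 27, 41]
After line 2 (b = a is an alias, same object): a = [31, 27, 41], b = [31, 27, 41]
After line 3 (b.append mutates the shared list): a = [31, 27, 41, 55], b = [31, 27, 41, 55]
After line 4 (same = a is b; same object -> True): same = True

[31, 27, 41, 55]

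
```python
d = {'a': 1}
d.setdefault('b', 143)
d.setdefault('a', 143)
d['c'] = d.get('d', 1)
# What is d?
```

After line 1: d = {'a': 1}
After line 2 (setdefault adds 'b'=143): d = {'a': 1, 'b': 143}
After line 3 (setdefault 'a' no-op, already exists): d = {'a': 1, 'b': 143}
After line 4 (get('d', 1) returns default since 'd' not in d): d = {'a': 1, 'b': 143, 'c': 1}

{'a': 1, 'b': 143, 'c': 1}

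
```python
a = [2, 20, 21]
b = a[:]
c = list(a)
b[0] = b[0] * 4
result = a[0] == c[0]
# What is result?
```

After line 1: a = [2, 20, 21]
After line 2 (b = a[:], copy): a = [2, 20, 21], b = [2, 20, 21]
After line 3 (c = list(a) is a copy, new object): c = [2, 20, 21]
After line 4 (b[0] = 2 * 4 = 8; only b mutates (copy)): a = [2, 20, 21], b = [8, 20, 21], c = [2, 20, 21]
After line 5 (a[0] = 2, c[0] = 2; result = True)

True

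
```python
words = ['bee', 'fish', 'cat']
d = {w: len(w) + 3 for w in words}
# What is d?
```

{'bee': 6, 'fish': 7, 'cat': 6}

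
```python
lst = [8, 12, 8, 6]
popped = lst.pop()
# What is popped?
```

6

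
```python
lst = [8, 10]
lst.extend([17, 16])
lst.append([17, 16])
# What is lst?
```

After line 1: lst = [8, 10]
After line 2 (extend unpacks [17, 16]): lst = [8, 10, 17, 16]
After line 3 (append adds [17, 16] as single element): lst = [8, 10, 17, 16, [17, 16]]

[8, 10, 17, 16, [17, 16]]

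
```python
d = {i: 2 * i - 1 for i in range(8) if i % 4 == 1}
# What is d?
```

{1: 1, 5: 9}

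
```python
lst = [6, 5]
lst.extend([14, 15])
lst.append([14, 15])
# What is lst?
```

After line 1: lst = [6, 5]
After line 2 (extend unpacks [14, 15]): lst = [6, 5, 14, 15]
After line 3 (append adds [14, 15] as single element): lst = [6, 5, 14, 15, [14, 15]]

[6, 5, 14, 15, [14, 15]]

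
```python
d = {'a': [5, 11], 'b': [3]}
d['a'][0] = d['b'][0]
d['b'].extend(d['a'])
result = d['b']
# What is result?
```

After line 1: d = {'a': [5, 11], 'b': [3]}
After line 2 (a[0] = b[0] = 3): d = {'a': [3, 11], 'b': [3]}
After line 3 (b.extend(a) appends [3, 11]): d = {'a': [3, 11], 'b': [3, 3, 11]}
After line 4: result = d['b'] = [3, 3, 11]

[3, 3, 11]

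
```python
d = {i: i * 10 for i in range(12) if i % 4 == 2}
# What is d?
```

{2: 20, 6: 60, 10: 100}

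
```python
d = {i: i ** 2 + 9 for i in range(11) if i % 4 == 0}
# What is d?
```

{0: 9, 4: 25, 8: 73}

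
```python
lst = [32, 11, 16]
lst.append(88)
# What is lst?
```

[32, 11, 16, 88]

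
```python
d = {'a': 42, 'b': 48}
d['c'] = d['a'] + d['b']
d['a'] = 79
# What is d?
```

After line 1: d = {'a': 42, 'b': 48}
After line 2 (d['c'] = 42 + 48): d = {'a': 42, 'b': 48, 'c': 90}
After line 3: d = {'a': 79, 'b': 48, 'c': 90}

{'a': 79, 'b': 48, 'c': 90}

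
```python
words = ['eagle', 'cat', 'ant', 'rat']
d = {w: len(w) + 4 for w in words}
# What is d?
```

{'eagle': 9, 'cat': 7, 'ant': 7, 'rat': 7}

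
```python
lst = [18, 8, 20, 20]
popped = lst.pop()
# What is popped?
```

20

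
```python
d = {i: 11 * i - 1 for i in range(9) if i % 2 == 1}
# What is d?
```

{1: 10, 3: 32, 5: 54, 7: 76}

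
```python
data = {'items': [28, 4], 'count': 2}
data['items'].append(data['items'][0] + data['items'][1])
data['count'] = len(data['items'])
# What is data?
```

After line 1: data = {'items': [28, 4], 'count': 2}
After line 2 (append 28 + 4 = 32): data = {'items': [28, 4, 32], 'count': 2}
After line 3 (count = len(items) = 3): data = {'items': [28, 4, 32], 'count': 3}

{'items': [28, 4, 32], 'count': 3}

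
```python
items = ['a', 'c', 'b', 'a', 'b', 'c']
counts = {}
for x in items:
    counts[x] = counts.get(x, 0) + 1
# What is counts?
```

Initial: counts = {}, items = ['a', 'c', 'b', 'a', 'b', 'c']
See 'a': counts = {'a': 1}
See 'c': counts = {'a': 1, 'c': 1}
See 'b': counts = {'a': 1, 'c': 1, 'b': 1}
See 'a': counts = {'a': 2, 'c': 1, 'b': 1}
See 'b': counts = {'a': 2, 'c': 1, 'b': 2}
See 'c': counts = {'a': 2, 'c': 2, 'b': 2}

{'a': 2, 'c': 2, 'b': 2}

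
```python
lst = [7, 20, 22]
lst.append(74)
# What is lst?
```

[7, 20, 22, 74]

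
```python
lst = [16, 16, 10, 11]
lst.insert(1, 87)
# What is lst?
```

[16, 87, 16, 10, 11]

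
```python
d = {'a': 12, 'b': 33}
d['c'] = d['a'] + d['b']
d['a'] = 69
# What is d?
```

After line 1: d = {'a': 12, 'b': 33}
After line 2 (d['c'] = 12 + 33): d = {'a': 12, 'b': 33, 'c': 45}
After line 3: d = {'a': 69, 'b': 33, 'c': 45}

{'a': 69, 'b': 33, 'c': 45}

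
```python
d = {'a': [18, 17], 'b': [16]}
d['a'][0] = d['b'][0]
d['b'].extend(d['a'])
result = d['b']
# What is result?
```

After line 1: d = {'a': [18, 17], 'b': [16]}
After line 2 (a[0] = b[0] = 16): d = {'a': [16, 17], 'b': [16]}
After line 3 (b.extend(a) appends [16, 17]): d = {'a': [16, 17], 'b': [16, 16, 17]}
After line 4: result = d['b'] = [16, 16, 17]

[16, 16, 17]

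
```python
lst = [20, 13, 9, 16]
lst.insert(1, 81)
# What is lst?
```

[20, 81, 13, 9, 16]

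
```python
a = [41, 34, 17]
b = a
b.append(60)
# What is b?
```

After line 1: a = [41, 34, 17]
After line 2 (b = a is an alias, same object): a = [41, 34, 17], b = [41, 34, 17]
After line 3 (b.append mutates the shared list): a = [41, 34, 17, 60], b = [41, 34, 17, 60]

[41, 34, 17, 60]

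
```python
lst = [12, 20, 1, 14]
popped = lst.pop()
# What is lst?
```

[12, 20, 1]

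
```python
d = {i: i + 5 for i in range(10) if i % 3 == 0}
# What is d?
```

{0: 5, 3: 8, 6: 11, 9: 14}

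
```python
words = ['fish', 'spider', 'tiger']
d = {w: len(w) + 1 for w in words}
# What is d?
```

{'fish': 5, 'spider': 7, 'tiger': 6}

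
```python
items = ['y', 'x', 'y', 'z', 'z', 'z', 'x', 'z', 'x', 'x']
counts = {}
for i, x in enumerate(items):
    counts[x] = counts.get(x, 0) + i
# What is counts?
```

Initial: counts = {}, items = ['y', 'x', 'y', 'z', 'z', 'z', 'x', 'z', 'x', 'x']
i=0, x='y': counts = {'y': 0}
i=1, x='x': counts = {'y': 0, 'x': 1}
i=2, x='y': counts = {'y': 2, 'x': 1}
i=3, x='z': counts = {'y': 2, 'x': 1, 'z': 3}
i=4, x='z': counts = {'y': 2, 'x': 1, 'z': 7}
i=5, x='z': counts = {'y': 2, 'x': 1, 'z': 12}
i=6, x='x': counts = {'y': 2, 'x': 7, 'z': 12}
i=7, x='z': counts = {'y': 2, 'x': 7, 'z': 19}
i=8, x='x': counts = {'y': 2, 'x': 15, 'z': 19}
i=9, x='x': counts = {'y': 2, 'x': 24, 'z': 19}

{'y': 2, 'x': 24, 'z': 19}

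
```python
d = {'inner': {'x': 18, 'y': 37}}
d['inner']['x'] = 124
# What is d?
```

After line 1: d = {'inner': {'x': 18, 'y': 37}}
After line 2 (inner x overwritten): d = {'inner': {'x': 124, 'y': 37}}

{'inner': {'x': 124, 'y': 37}}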